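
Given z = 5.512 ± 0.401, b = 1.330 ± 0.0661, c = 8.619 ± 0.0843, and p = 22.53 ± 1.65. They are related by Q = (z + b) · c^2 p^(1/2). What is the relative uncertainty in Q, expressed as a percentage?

Let u = z + b = 6.842. δu = √(δz² + δb²) = √(0.161 + 0.00437) = 0.406, so δu/u = 0.0594.
Q is then a monomial in u, c, p:
δQ/Q = √((δu/u)² + (2·δc/c)² + (½·δp/p)²) = √(0.00353 + 0.000383 + 0.00134) = 0.0725

7.25%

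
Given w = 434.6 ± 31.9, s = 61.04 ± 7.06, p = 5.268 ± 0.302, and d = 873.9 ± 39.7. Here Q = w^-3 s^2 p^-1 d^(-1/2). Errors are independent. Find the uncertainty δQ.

9.48e-08

For a monomial Q ∝ w^-3, s^2, p^-1, d^(-1/2), fractional errors add in quadrature:
  (-3·δw/w)² = (-3×0.0734)² = 0.0485;  (2·δs/s)² = (2×0.116)² = 0.0535;  (-1·δp/p)² = (-1×0.0573)² = 0.00329;  (−½·δd/d)² = (-0.5×0.0454)² = 0.000516
δQ/Q = √(0.106) = 0.325
Q = 2.915e-07, so δQ = 0.325 × 2.915e-07 = 9.48e-08.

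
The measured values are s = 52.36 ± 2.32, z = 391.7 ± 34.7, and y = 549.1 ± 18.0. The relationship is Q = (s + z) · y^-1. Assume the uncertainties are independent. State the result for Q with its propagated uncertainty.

0.8087 ± 0.0687

Let u = s + z = 444.1. δu = √(δs² + δz²) = √(5.38 + 1200) = 34.8, so δu/u = 0.0783.
Q is then a monomial in u, y:
δQ/Q = √((δu/u)² + (-1·δy/y)²) = √(0.00613 + 0.00107) = 0.0849
Q = 0.8087, so δQ = 0.0849 × 0.8087 = 0.0687.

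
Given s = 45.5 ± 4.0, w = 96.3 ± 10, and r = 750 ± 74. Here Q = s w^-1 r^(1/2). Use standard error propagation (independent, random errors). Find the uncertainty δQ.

Since Q is a product/quotient, work with relative uncertainties:
  (1·δs/s)² = (1×0.0879)² = 0.00773;  (-1·δw/w)² = (-1×0.104)² = 0.0108;  (½·δr/r)² = (0.5×0.0987)² = 0.00243
δQ/Q = √(0.0209) = 0.145
Q = 12.9, so δQ = 0.145 × 12.9 = 1.87.

1.87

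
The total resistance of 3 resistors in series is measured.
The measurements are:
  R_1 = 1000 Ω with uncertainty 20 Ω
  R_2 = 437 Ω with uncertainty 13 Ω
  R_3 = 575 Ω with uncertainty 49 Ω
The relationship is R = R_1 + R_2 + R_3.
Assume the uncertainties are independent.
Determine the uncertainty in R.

Each term contributes (cᵢ δxᵢ)² to (δR)²:
  (δR_1)² = 400;  (δR_2)² = 169;  (δR_3)² = 2400
δR = √(2970) = 54.5 Ω

54.5 Ω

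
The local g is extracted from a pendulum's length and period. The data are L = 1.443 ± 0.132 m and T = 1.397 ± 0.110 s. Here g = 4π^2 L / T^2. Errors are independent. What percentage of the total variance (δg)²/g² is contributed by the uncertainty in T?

(δg/g)² = (1·δL/L)² + (-2·δT/T)²
  L term: (1×0.0915)² = 0.00837
  T term: (-2×0.0787)² = 0.0248
Total = 0.0332. Share from T = 0.0248/0.0332 = 0.748.

74.8%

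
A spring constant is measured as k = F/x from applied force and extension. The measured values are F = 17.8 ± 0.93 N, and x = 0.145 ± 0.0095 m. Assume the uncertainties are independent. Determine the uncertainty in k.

Relative error in a monomial: (δk/k)² = Σ (nᵢ · δxᵢ/xᵢ)².
  (1·δF/F)² = (1×0.0522)² = 0.00273;  (-1·δx/x)² = (-1×0.0655)² = 0.00429
δk/k = √(0.00702) = 0.0838
k = 123 N/m, so δk = 0.0838 × 123 = 10.3 N/m.

10.3 N/m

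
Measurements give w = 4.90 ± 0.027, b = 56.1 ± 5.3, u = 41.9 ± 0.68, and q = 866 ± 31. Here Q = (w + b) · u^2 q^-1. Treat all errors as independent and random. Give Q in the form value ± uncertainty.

124 ± 12.3

Let h = w + b = 61.0. δh = √(δw² + δb²) = √(0.000729 + 28.1) = 5.30, so δh/h = 0.0869.
Q is then a monomial in h, u, q:
δQ/Q = √((δh/h)² + (2·δu/u)² + (-1·δq/q)²) = √(0.00755 + 0.00105 + 0.00128) = 0.0994
Q = 124, so δQ = 0.0994 × 124 = 12.3.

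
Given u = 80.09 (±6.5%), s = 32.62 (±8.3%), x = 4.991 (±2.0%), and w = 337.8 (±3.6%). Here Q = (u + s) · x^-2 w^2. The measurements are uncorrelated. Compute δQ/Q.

0.0974

Let h = u + s = 112.7. δh = √(δu² + δs²) = √(27.1 + 7.33) = 5.87, so δh/h = 0.0521.
Q is then a monomial in h, x, w:
δQ/Q = √((δh/h)² + (-2·δx/x)² + (2·δw/w)²) = √(0.00271 + 0.00160 + 0.00518) = 0.0974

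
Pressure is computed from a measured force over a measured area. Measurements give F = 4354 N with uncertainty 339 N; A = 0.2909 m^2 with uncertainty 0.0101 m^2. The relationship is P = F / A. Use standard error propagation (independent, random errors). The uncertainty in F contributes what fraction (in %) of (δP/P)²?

(δP/P)² = (1·δF/F)² + (-1·δA/A)²
  F term: (1×0.0779)² = 0.00606
  A term: (-1×0.0347)² = 0.00121
Total = 0.00727. Share from F = 0.00606/0.00727 = 0.834.

83.4%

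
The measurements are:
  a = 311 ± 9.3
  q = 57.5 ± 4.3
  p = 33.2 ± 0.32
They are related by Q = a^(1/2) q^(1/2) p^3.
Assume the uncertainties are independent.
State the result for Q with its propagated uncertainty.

(4.89 ± 0.243) × 10^6

Since Q is a product/quotient, work with relative uncertainties:
  (½·δa/a)² = (0.5×0.0299)² = 0.000224;  (½·δq/q)² = (0.5×0.0748)² = 0.00140;  (3·δp/p)² = (3×0.00964)² = 0.000836
δQ/Q = √(0.00246) = 0.0496
Q = 4.89e+06, so δQ = 0.0496 × 4.89e+06 = 2.43e+05.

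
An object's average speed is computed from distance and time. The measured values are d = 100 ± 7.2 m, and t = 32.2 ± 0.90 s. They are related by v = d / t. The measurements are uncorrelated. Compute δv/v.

0.0772

Products/powers → add relative errors in quadrature, weighted by exponent:
  (1·δd/d)² = (1×0.0720)² = 0.00518;  (-1·δt/t)² = (-1×0.0280)² = 0.000781
δv/v = √(0.00597) = 0.0772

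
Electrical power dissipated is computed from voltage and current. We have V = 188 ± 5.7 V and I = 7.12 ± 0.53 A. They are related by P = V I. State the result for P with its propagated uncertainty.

1340 ± 108 W

Since P is a product/quotient, work with relative uncertainties:
  (1·δV/V)² = (1×0.0303)² = 0.000919;  (1·δI/I)² = (1×0.0744)² = 0.00554
δP/P = √(0.00646) = 0.0804
P = 1340 W, so δP = 0.0804 × 1340 = 108 W.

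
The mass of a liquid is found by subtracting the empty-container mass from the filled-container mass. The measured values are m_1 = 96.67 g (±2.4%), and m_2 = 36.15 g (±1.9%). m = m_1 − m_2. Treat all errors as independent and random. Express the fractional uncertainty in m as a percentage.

Absolute uncertainties add in quadrature for a linear combination:
  (δm_1)² = 5.38;  (δm_2)² = 0.472
δm = √(5.85) = 2.42 g
m = 60.52 g, so δm/m = 2.42/60.52 = 0.0400.

4.00%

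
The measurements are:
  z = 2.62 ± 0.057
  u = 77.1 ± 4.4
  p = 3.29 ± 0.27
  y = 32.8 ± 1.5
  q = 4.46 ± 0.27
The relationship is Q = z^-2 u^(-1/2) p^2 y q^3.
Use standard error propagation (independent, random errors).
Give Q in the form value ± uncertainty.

Products/powers → add relative errors in quadrature, weighted by exponent:
  (-2·δz/z)² = (-2×0.0218)² = 0.00189;  (−½·δu/u)² = (-0.5×0.0571)² = 0.000814;  (2·δp/p)² = (2×0.0821)² = 0.0269;  (1·δy/y)² = (1×0.0457)² = 0.00209;  (3·δq/q)² = (3×0.0605)² = 0.0330
δQ/Q = √(0.0647) = 0.254
Q = 523, so δQ = 0.254 × 523 = 133.

523 ± 133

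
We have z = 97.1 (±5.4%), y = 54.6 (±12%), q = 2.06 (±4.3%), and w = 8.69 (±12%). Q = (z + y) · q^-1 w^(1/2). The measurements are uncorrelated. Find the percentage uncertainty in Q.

Let u = z + y = 152. δu = √(δz² + δy²) = √(27.5 + 42.9) = 8.39, so δu/u = 0.0553.
Q is then a monomial in u, q, w:
δQ/Q = √((δu/u)² + (-1·δq/q)² + (½·δw/w)²) = √(0.00306 + 0.00185 + 0.00360) = 0.0922

9.22%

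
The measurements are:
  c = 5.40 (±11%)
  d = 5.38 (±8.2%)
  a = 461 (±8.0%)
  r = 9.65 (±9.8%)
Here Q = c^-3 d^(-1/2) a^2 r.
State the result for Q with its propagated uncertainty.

5620 ± 2140

Each factor contributes (exponent × relative error)² to (δQ/Q)²:
  (-3·δc/c)² = (-3×0.110)² = 0.109;  (−½·δd/d)² = (-0.5×0.0820)² = 0.00168;  (2·δa/a)² = (2×0.0800)² = 0.0256;  (1·δr/r)² = (1×0.0980)² = 0.00960
δQ/Q = √(0.146) = 0.382
Q = 5620, so δQ = 0.382 × 5620 = 2140.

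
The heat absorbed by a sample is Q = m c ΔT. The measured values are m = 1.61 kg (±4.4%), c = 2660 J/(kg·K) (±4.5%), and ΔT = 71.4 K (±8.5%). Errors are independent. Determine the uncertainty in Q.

For a monomial Q ∝ m, c, ΔT, fractional errors add in quadrature:
  (1·δm/m)² = (1×0.0440)² = 0.00194;  (1·δc/c)² = (1×0.0450)² = 0.00202;  (1·δΔT/ΔT)² = (1×0.0850)² = 0.00723
δQ/Q = √(0.0112) = 0.106
Q = 3.06e+05 J, so δQ = 0.106 × 3.06e+05 = 32300 J.

32300 J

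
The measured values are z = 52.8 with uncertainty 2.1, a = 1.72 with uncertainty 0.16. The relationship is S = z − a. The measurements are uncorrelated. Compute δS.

2.11

Absolute uncertainties add in quadrature for a linear combination:
  (δz)² = 4.41;  (δa)² = 0.0256
δS = √(4.44) = 2.11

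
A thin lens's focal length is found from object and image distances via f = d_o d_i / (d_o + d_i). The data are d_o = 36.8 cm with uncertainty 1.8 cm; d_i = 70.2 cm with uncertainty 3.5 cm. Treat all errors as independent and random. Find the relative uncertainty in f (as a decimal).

∂f/∂d_o = (d_i/(d_o+d_i))² = 0.430;  ∂f/∂d_i = (d_o/(d_o+d_i))² = 0.118
δf = √((∂f/∂d_o · δd_o)² + (∂f/∂d_i · δd_i)²) = √(0.600 + 0.171) = 0.878 cm
f = 24.1 cm, so δf/f = 0.878/24.1 = 0.0364.

0.0364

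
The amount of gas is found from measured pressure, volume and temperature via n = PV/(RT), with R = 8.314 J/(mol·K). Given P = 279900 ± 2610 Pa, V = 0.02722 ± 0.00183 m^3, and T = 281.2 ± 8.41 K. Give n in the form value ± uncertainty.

Products/powers → add relative errors in quadrature, weighted by exponent:
  (1·δP/P)² = (1×0.00932)² = 8.7e-05;  (1·δV/V)² = (1×0.0672)² = 0.00452;  (-1·δT/T)² = (-1×0.0299)² = 0.000894
δn/n = √(0.00550) = 0.0742
n = 3.259 mol, so δn = 0.0742 × 3.259 = 0.242 mol.

3.259 ± 0.242 mol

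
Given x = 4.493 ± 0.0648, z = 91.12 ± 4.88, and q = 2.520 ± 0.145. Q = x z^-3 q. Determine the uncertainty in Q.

For a monomial Q ∝ x, z^-3, q, fractional errors add in quadrature:
  (1·δx/x)² = (1×0.0144)² = 0.000208;  (-3·δz/z)² = (-3×0.0536)² = 0.0258;  (1·δq/q)² = (1×0.0575)² = 0.00331
δQ/Q = √(0.0293) = 0.171
Q = 1.497e-05, so δQ = 0.171 × 1.497e-05 = 2.56e-06.

2.56e-06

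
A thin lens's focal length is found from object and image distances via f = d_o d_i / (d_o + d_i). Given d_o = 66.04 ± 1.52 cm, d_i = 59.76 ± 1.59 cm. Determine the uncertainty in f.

0.556 cm

∂f/∂d_o = (d_i/(d_o+d_i))² = 0.226;  ∂f/∂d_i = (d_o/(d_o+d_i))² = 0.276
δf = √((∂f/∂d_o · δd_o)² + (∂f/∂d_i · δd_i)²) = √(0.118 + 0.192) = 0.556 cm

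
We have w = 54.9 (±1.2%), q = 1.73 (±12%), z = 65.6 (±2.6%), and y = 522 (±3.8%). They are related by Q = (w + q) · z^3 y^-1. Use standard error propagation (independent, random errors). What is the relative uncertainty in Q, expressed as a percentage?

8.76%

Let u = w + q = 56.6. δu = √(δw² + δq²) = √(0.434 + 0.0431) = 0.691, so δu/u = 0.0122.
Q is then a monomial in u, z, y:
δQ/Q = √((δu/u)² + (3·δz/z)² + (-1·δy/y)²) = √(0.000149 + 0.00608 + 0.00144) = 0.0876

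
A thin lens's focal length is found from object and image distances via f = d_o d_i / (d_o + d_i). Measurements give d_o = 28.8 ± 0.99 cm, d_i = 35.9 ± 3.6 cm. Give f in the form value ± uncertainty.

∂f/∂d_o = (d_i/(d_o+d_i))² = 0.308;  ∂f/∂d_i = (d_o/(d_o+d_i))² = 0.198
δf = √((∂f/∂d_o · δd_o)² + (∂f/∂d_i · δd_i)²) = √(0.0929 + 0.509) = 0.776 cm
f = 16.0 cm.

16.0 ± 0.776 cm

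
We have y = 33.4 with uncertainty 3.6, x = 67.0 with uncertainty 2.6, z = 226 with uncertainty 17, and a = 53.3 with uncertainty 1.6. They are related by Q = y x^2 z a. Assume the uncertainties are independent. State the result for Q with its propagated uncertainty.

Q is a product of powers, so relative uncertainties combine in quadrature:
  (1·δy/y)² = (1×0.108)² = 0.0116;  (2·δx/x)² = (2×0.0388)² = 0.00602;  (1·δz/z)² = (1×0.0752)² = 0.00566;  (1·δa/a)² = (1×0.0300)² = 0.000901
δQ/Q = √(0.0242) = 0.156
Q = 1.81e+09, so δQ = 0.156 × 1.81e+09 = 2.81e+08.

(1.81 ± 0.281) × 10^9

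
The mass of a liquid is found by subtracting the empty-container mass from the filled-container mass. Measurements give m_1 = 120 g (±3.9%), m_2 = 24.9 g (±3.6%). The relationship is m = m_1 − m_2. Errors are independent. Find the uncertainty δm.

Sums and differences: (δm)² = Σ (cᵢ δxᵢ)².
  (δm_1)² = 21.9;  (δm_2)² = 0.804
δm = √(22.7) = 4.77 g

4.77 g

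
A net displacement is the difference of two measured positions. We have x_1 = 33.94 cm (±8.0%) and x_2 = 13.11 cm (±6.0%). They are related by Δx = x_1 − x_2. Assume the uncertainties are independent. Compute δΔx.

2.83 cm

Δx is a linear combination, so absolute uncertainties add in quadrature:
  (δx_1)² = 7.37;  (δx_2)² = 0.619
δΔx = √(7.99) = 2.83 cm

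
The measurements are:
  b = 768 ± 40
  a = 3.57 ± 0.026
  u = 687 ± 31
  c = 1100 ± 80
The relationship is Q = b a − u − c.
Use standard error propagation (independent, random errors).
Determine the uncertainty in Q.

Let p = b·a = 2740. δp/p = √((1·δb/b)² + (1·δa/a)²) = √(0.00271 + 5.3e-05) = 0.0526, so δp = 144.
Q = p − u − c: δQ = √(δp² + δu² + δc²) = √(20800 + 961 + 6400) = 168

168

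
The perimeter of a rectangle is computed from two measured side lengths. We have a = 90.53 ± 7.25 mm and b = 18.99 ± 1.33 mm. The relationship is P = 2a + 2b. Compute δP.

14.7 mm

Sums and differences: (δP)² = Σ (cᵢ δxᵢ)².
  (2·δa)² = 210;  (2·δb)² = 7.08
δP = √(217) = 14.7 mm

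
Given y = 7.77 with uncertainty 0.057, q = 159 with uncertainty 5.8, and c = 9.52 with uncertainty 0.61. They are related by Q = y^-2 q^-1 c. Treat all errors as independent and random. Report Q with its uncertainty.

Relative error in a monomial: (δQ/Q)² = Σ (nᵢ · δxᵢ/xᵢ)².
  (-2·δy/y)² = (-2×0.00734)² = 0.000215;  (-1·δq/q)² = (-1×0.0365)² = 0.00133;  (1·δc/c)² = (1×0.0641)² = 0.00411
δQ/Q = √(0.00565) = 0.0752
Q = 0.000992, so δQ = 0.0752 × 0.000992 = 7.46e-05.

(9.92 ± 0.746) × 10^-4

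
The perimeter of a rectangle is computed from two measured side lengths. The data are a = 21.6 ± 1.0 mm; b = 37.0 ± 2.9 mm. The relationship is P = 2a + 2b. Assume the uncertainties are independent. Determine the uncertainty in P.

P is a linear combination, so absolute uncertainties add in quadrature:
  (2·δa)² = 4.00;  (2·δb)² = 33.6
δP = √(37.6) = 6.14 mm

6.14 mm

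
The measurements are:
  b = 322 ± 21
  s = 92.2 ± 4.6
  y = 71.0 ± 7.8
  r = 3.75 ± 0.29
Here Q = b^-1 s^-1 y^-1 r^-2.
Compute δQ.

Each factor contributes (exponent × relative error)² to (δQ/Q)²:
  (-1·δb/b)² = (-1×0.0652)² = 0.00425;  (-1·δs/s)² = (-1×0.0499)² = 0.00249;  (-1·δy/y)² = (-1×0.110)² = 0.0121;  (-2·δr/r)² = (-2×0.0773)² = 0.0239
δQ/Q = √(0.0427) = 0.207
Q = 3.37e-08, so δQ = 0.207 × 3.37e-08 = 6.97e-09.

6.97e-09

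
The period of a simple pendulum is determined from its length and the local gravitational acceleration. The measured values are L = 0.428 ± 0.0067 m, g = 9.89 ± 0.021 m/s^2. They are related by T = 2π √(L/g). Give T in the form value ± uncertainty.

Products/powers → add relative errors in quadrature, weighted by exponent:
  (½·δL/L)² = (0.5×0.0157)² = 6.13e-05;  (−½·δg/g)² = (-0.5×0.00212)² = 1.13e-06
δT/T = √(6.24e-05) = 0.00790
T = 1.31 s, so δT = 0.00790 × 1.31 = 0.0103 s.

1.31 ± 0.0103 s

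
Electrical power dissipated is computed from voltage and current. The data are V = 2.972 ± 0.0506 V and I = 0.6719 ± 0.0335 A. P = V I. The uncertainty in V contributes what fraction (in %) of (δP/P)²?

(δP/P)² = (1·δV/V)² + (1·δI/I)²
  V term: (1×0.0170)² = 0.000290
  I term: (1×0.0499)² = 0.00249
Total = 0.00278. Share from V = 0.000290/0.00278 = 0.104.

10.4%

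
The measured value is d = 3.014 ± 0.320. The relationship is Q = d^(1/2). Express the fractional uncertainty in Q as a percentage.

Since Q is a product/quotient, work with relative uncertainties:
  (½·δd/d)² = (0.5×0.106)² = 0.00282
δQ/Q = √(0.00282) = 0.0531

5.31%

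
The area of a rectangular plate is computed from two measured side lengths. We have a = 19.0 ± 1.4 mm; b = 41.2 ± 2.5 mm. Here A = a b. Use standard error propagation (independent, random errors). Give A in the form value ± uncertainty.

783 ± 74.7 mm^2

Each factor contributes (exponent × relative error)² to (δA/A)²:
  (1·δa/a)² = (1×0.0737)² = 0.00543;  (1·δb/b)² = (1×0.0607)² = 0.00368
δA/A = √(0.00911) = 0.0955
A = 783 mm^2, so δA = 0.0955 × 783 = 74.7 mm^2.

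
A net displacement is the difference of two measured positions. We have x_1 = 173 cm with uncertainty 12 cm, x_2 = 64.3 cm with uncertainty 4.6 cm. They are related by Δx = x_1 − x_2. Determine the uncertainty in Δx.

For a sum/difference, combine absolute errors in quadrature:
  (δx_1)² = 144;  (δx_2)² = 21.2
δΔx = √(165) = 12.9 cm

12.9 cm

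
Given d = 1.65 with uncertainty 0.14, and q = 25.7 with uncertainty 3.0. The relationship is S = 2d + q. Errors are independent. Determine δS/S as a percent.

Absolute uncertainties add in quadrature for a linear combination:
  (2·δd)² = 0.0784;  (δq)² = 9.00
δS = √(9.08) = 3.01
S = 29.0, so δS/S = 3.01/29.0 = 0.104.

10.4%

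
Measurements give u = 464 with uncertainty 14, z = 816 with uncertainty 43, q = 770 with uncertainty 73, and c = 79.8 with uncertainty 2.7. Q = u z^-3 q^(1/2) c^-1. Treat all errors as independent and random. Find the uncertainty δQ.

Relative error in a monomial: (δQ/Q)² = Σ (nᵢ · δxᵢ/xᵢ)².
  (1·δu/u)² = (1×0.0302)² = 0.000910;  (-3·δz/z)² = (-3×0.0527)² = 0.0250;  (½·δq/q)² = (0.5×0.0948)² = 0.00225;  (-1·δc/c)² = (-1×0.0338)² = 0.00114
δQ/Q = √(0.0293) = 0.171
Q = 2.97e-07, so δQ = 0.171 × 2.97e-07 = 5.08e-08.

5.08e-08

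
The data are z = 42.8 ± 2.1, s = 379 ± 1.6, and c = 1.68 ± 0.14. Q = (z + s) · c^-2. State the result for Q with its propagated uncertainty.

149 ± 24.9

Let u = z + s = 422. δu = √(δz² + δs²) = √(4.41 + 2.56) = 2.64, so δu/u = 0.00626.
Q is then a monomial in u, c:
δQ/Q = √((δu/u)² + (-2·δc/c)²) = √(3.92e-05 + 0.0278) = 0.167
Q = 149, so δQ = 0.167 × 149 = 24.9.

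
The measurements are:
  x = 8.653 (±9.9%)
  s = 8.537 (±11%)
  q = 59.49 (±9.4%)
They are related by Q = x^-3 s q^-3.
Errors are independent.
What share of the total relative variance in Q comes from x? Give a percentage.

(δQ/Q)² = (-3·δx/x)² + (1·δs/s)² + (-3·δq/q)²
  x term: (-3×0.0990)² = 0.0882
  s term: (1×0.110)² = 0.0121
  q term: (-3×0.0940)² = 0.0795
Total = 0.180. Share from x = 0.0882/0.180 = 0.491.

49.1%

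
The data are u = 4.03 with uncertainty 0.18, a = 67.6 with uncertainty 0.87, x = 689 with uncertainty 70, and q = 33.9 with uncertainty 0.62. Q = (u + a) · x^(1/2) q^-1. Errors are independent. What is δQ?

Let w = u + a = 71.6. δw = √(δu² + δa²) = √(0.0324 + 0.757) = 0.888, so δw/w = 0.0124.
Q is then a monomial in w, x, q:
δQ/Q = √((δw/w)² + (½·δx/x)² + (-1·δq/q)²) = √(0.000154 + 0.00258 + 0.000334) = 0.0554
Q = 55.5, so δQ = 0.0554 × 55.5 = 3.07.

3.07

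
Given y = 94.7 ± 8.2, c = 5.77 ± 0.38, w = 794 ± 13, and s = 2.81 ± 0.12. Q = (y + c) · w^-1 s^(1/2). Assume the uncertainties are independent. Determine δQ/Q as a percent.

Let u = y + c = 100. δu = √(δy² + δc²) = √(67.2 + 0.144) = 8.21, so δu/u = 0.0817.
Q is then a monomial in u, w, s:
δQ/Q = √((δu/u)² + (-1·δw/w)² + (½·δs/s)²) = √(0.00668 + 0.000268 + 0.000456) = 0.0860

8.60%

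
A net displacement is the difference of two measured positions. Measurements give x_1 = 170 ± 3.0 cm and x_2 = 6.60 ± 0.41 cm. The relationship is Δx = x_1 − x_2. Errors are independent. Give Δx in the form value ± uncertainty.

Sums and differences: (δΔx)² = Σ (cᵢ δxᵢ)².
  (δx_1)² = 9.00;  (δx_2)² = 0.168
δΔx = √(9.17) = 3.03 cm
Δx = 163 cm.

163 ± 3.03 cm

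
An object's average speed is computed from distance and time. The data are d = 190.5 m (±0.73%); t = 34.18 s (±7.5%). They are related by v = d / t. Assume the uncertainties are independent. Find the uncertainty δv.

0.420 m/s

For a monomial v ∝ d, t^-1, fractional errors add in quadrature:
  (1·δd/d)² = (1×0.00730)² = 5.33e-05;  (-1·δt/t)² = (-1×0.0750)² = 0.00562
δv/v = √(0.00568) = 0.0754
v = 5.573 m/s, so δv = 0.0754 × 5.573 = 0.420 m/s.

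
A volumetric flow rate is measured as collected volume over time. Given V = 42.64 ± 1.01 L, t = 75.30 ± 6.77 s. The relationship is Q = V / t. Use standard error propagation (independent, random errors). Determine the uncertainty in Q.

Since Q is a product/quotient, work with relative uncertainties:
  (1·δV/V)² = (1×0.0237)² = 0.000561;  (-1·δt/t)² = (-1×0.0899)² = 0.00808
δQ/Q = √(0.00864) = 0.0930
Q = 0.5663 L/s, so δQ = 0.0930 × 0.5663 = 0.0526 L/s.

0.0526 L/s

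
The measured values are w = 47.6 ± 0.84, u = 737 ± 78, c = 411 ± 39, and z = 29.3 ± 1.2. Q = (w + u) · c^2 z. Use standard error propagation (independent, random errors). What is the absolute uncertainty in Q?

8.47e+08

Let h = w + u = 785. δh = √(δw² + δu²) = √(0.706 + 6080) = 78.0, so δh/h = 0.0994.
Q is then a monomial in h, c, z:
δQ/Q = √((δh/h)² + (2·δc/c)² + (1·δz/z)²) = √(0.00988 + 0.0360 + 0.00168) = 0.218
Q = 3.88e+09, so δQ = 0.218 × 3.88e+09 = 8.47e+08.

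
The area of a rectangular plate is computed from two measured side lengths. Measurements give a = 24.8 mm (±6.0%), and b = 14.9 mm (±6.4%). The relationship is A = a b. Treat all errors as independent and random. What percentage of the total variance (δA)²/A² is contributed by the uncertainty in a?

46.8%

(δA/A)² = (1·δa/a)² + (1·δb/b)²
  a term: (1×0.0600)² = 0.00360
  b term: (1×0.0640)² = 0.00410
Total = 0.00770. Share from a = 0.00360/0.00770 = 0.468.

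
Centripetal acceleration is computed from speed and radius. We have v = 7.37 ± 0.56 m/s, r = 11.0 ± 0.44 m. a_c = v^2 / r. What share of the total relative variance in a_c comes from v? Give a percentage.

93.5%

(δa_c/a_c)² = (2·δv/v)² + (-1·δr/r)²
  v term: (2×0.0760)² = 0.0231
  r term: (-1×0.0400)² = 0.00160
Total = 0.0247. Share from v = 0.0231/0.0247 = 0.935.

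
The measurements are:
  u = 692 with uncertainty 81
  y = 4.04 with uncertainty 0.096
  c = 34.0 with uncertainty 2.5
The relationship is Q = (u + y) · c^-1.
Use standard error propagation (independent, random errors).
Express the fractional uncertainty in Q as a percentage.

13.8%

Let w = u + y = 696. δw = √(δu² + δy²) = √(6560 + 0.00922) = 81.0, so δw/w = 0.116.
Q is then a monomial in w, c:
δQ/Q = √((δw/w)² + (-1·δc/c)²) = √(0.0135 + 0.00541) = 0.138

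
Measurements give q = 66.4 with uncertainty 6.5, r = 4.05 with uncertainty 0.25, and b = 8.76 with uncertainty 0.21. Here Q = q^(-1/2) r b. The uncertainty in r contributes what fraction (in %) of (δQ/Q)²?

(δQ/Q)² = (−½·δq/q)² + (1·δr/r)² + (1·δb/b)²
  q term: (-0.5×0.0979)² = 0.00240
  r term: (1×0.0617)² = 0.00381
  b term: (1×0.0240)² = 0.000575
Total = 0.00678. Share from r = 0.00381/0.00678 = 0.562.

56.2%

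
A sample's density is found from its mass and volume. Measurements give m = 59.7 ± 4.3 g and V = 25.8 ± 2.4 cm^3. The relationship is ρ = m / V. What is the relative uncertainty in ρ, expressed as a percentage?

11.8%

For a monomial ρ ∝ m, V^-1, fractional errors add in quadrature:
  (1·δm/m)² = (1×0.0720)² = 0.00519;  (-1·δV/V)² = (-1×0.0930)² = 0.00865
δρ/ρ = √(0.0138) = 0.118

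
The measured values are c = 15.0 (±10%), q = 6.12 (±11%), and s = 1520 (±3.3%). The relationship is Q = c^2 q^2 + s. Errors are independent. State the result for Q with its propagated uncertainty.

Let p = c^2·q^2 = 8430. δp/p = √((2·δc/c)² + (2·δq/q)²) = √(0.0400 + 0.0484) = 0.297, so δp = 2510.
Q = p + s: δQ = √(δp² + δs²) = √(6.28e+06 + 2520) = 2510
Q = 9950.

9950 ± 2510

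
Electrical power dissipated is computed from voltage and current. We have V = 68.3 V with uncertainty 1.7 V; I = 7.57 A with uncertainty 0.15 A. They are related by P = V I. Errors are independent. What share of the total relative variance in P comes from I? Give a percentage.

(δP/P)² = (1·δV/V)² + (1·δI/I)²
  V term: (1×0.0249)² = 0.000620
  I term: (1×0.0198)² = 0.000393
Total = 0.00101. Share from I = 0.000393/0.00101 = 0.388.

38.8%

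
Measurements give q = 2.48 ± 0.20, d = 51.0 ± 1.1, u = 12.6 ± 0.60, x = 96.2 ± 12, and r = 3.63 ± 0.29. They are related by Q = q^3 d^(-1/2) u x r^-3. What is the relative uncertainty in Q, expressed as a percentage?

Q is a product of powers, so relative uncertainties combine in quadrature:
  (3·δq/q)² = (3×0.0806)² = 0.0585;  (−½·δd/d)² = (-0.5×0.0216)² = 0.000116;  (1·δu/u)² = (1×0.0476)² = 0.00227;  (1·δx/x)² = (1×0.125)² = 0.0156;  (-3·δr/r)² = (-3×0.0799)² = 0.0574
δQ/Q = √(0.134) = 0.366

36.6%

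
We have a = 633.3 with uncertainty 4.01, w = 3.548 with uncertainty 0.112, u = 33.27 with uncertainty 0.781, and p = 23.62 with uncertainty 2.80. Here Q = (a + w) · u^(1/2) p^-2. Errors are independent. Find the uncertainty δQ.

1.56

Let h = a + w = 636.8. δh = √(δa² + δw²) = √(16.1 + 0.0125) = 4.01, so δh/h = 0.00630.
Q is then a monomial in h, u, p:
δQ/Q = √((δh/h)² + (½·δu/u)² + (-2·δp/p)²) = √(3.97e-05 + 0.000138 + 0.0562) = 0.237
Q = 6.584, so δQ = 0.237 × 6.584 = 1.56.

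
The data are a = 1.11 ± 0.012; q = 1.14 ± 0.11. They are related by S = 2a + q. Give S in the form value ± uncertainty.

3.36 ± 0.113

Sums and differences: (δS)² = Σ (cᵢ δxᵢ)².
  (2·δa)² = 0.000576;  (δq)² = 0.0121
δS = √(0.0127) = 0.113
S = 3.36.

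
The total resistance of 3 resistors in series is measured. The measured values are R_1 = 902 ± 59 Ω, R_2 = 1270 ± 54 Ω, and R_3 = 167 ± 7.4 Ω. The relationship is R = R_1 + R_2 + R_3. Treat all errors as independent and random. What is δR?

80.3 Ω

Each term contributes (cᵢ δxᵢ)² to (δR)²:
  (δR_1)² = 3480;  (δR_2)² = 2920;  (δR_3)² = 54.8
δR = √(6450) = 80.3 Ω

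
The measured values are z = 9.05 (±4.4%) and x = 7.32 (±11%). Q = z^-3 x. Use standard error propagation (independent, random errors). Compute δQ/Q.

For a monomial Q ∝ z^-3, x, fractional errors add in quadrature:
  (-3·δz/z)² = (-3×0.0440)² = 0.0174;  (1·δx/x)² = (1×0.110)² = 0.0121
δQ/Q = √(0.0295) = 0.172

0.172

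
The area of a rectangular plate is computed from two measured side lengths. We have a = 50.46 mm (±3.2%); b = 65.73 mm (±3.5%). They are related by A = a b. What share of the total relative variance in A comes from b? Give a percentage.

(δA/A)² = (1·δa/a)² + (1·δb/b)²
  a term: (1×0.0320)² = 0.00102
  b term: (1×0.0350)² = 0.00123
Total = 0.00225. Share from b = 0.00123/0.00225 = 0.545.

54.5%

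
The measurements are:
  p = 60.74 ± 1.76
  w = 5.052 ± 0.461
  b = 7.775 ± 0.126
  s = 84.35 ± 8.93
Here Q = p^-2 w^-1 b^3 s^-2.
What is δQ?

Since Q is a product/quotient, work with relative uncertainties:
  (-2·δp/p)² = (-2×0.0290)² = 0.00336;  (-1·δw/w)² = (-1×0.0913)² = 0.00833;  (3·δb/b)² = (3×0.0162)² = 0.00236;  (-2·δs/s)² = (-2×0.106)² = 0.0448
δQ/Q = √(0.0589) = 0.243
Q = 3.544e-06, so δQ = 0.243 × 3.544e-06 = 8.6e-07.

8.6e-07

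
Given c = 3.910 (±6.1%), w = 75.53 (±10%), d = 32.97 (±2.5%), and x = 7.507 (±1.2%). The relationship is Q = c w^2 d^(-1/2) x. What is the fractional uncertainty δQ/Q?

0.210

Since Q is a product/quotient, work with relative uncertainties:
  (1·δc/c)² = (1×0.0610)² = 0.00372;  (2·δw/w)² = (2×0.100)² = 0.0400;  (−½·δd/d)² = (-0.5×0.0250)² = 0.000156;  (1·δx/x)² = (1×0.0120)² = 0.000144
δQ/Q = √(0.0440) = 0.210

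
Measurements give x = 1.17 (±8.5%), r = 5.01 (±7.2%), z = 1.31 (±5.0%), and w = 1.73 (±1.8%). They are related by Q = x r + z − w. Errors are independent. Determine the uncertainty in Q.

0.657

Let p = x·r = 5.86. δp/p = √((1·δx/x)² + (1·δr/r)²) = √(0.00723 + 0.00518) = 0.111, so δp = 0.653.
Q = p + z − w: δQ = √(δp² + δz² + δw²) = √(0.426 + 0.00429 + 0.000970) = 0.657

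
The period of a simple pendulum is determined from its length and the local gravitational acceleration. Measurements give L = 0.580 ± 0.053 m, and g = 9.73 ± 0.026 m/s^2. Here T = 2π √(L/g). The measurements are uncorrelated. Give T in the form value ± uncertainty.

1.53 ± 0.0701 s

Products/powers → add relative errors in quadrature, weighted by exponent:
  (½·δL/L)² = (0.5×0.0914)² = 0.00209;  (−½·δg/g)² = (-0.5×0.00267)² = 1.79e-06
δT/T = √(0.00209) = 0.0457
T = 1.53 s, so δT = 0.0457 × 1.53 = 0.0701 s.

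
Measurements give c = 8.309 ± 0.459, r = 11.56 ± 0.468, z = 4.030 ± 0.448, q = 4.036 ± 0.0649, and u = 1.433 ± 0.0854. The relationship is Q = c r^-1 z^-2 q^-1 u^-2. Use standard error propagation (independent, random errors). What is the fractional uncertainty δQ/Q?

0.262

Products/powers → add relative errors in quadrature, weighted by exponent:
  (1·δc/c)² = (1×0.0552)² = 0.00305;  (-1·δr/r)² = (-1×0.0405)² = 0.00164;  (-2·δz/z)² = (-2×0.111)² = 0.0494;  (-1·δq/q)² = (-1×0.0161)² = 0.000259;  (-2·δu/u)² = (-2×0.0596)² = 0.0142
δQ/Q = √(0.0686) = 0.262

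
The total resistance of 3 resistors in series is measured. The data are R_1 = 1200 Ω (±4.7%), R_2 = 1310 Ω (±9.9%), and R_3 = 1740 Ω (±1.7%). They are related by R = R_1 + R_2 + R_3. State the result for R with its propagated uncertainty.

4250 ± 144 Ω

R is a linear combination, so absolute uncertainties add in quadrature:
  (δR_1)² = 3180;  (δR_2)² = 16800;  (δR_3)² = 875
δR = √(20900) = 144 Ω
R = 4250 Ω.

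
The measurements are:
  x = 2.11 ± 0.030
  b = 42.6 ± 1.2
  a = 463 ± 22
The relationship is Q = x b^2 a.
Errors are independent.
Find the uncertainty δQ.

1.33e+05

Each factor contributes (exponent × relative error)² to (δQ/Q)²:
  (1·δx/x)² = (1×0.0142)² = 0.000202;  (2·δb/b)² = (2×0.0282)² = 0.00317;  (1·δa/a)² = (1×0.0475)² = 0.00226
δQ/Q = √(0.00563) = 0.0751
Q = 1.77e+06, so δQ = 0.0751 × 1.77e+06 = 1.33e+05.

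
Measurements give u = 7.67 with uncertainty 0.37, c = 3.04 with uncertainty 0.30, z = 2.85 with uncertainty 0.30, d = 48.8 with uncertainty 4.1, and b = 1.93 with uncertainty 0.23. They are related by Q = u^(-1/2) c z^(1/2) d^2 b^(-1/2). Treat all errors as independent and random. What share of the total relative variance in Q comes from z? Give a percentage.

(δQ/Q)² = (−½·δu/u)² + (1·δc/c)² + (½·δz/z)² + (2·δd/d)² + (−½·δb/b)²
  u term: (-0.5×0.0482)² = 0.000582
  c term: (1×0.0987)² = 0.00974
  z term: (0.5×0.105)² = 0.00277
  d term: (2×0.0840)² = 0.0282
  b term: (-0.5×0.119)² = 0.00355
Total = 0.0449. Share from z = 0.00277/0.0449 = 0.0617.

6.17%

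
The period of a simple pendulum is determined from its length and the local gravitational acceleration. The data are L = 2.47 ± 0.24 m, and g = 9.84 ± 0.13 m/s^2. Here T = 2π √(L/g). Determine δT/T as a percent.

T is a product of powers, so relative uncertainties combine in quadrature:
  (½·δL/L)² = (0.5×0.0972)² = 0.00236;  (−½·δg/g)² = (-0.5×0.0132)² = 4.36e-05
δT/T = √(0.00240) = 0.0490

4.90%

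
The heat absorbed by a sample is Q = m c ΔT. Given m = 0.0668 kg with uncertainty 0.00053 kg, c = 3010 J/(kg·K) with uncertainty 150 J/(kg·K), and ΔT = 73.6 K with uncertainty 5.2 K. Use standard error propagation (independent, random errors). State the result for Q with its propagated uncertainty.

14800 ± 1280 J

Relative error in a monomial: (δQ/Q)² = Σ (nᵢ · δxᵢ/xᵢ)².
  (1·δm/m)² = (1×0.00793)² = 6.3e-05;  (1·δc/c)² = (1×0.0498)² = 0.00248;  (1·δΔT/ΔT)² = (1×0.0707)² = 0.00499
δQ/Q = √(0.00754) = 0.0868
Q = 14800 J, so δQ = 0.0868 × 14800 = 1280 J.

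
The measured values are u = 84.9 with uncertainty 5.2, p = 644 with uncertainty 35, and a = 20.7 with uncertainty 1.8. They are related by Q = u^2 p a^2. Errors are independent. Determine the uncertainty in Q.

4.37e+08

Since Q is a product/quotient, work with relative uncertainties:
  (2·δu/u)² = (2×0.0612)² = 0.0150;  (1·δp/p)² = (1×0.0543)² = 0.00295;  (2·δa/a)² = (2×0.0870)² = 0.0302
δQ/Q = √(0.0482) = 0.220
Q = 1.99e+09, so δQ = 0.220 × 1.99e+09 = 4.37e+08.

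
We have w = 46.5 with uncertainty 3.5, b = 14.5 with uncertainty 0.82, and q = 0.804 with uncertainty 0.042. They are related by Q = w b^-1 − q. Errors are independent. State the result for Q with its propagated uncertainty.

Let p = w·b^-1 = 3.21. δp/p = √((1·δw/w)² + (-1·δb/b)²) = √(0.00567 + 0.00320) = 0.0941, so δp = 0.302.
Q = p − q: δQ = √(δp² + δq²) = √(0.0912 + 0.00176) = 0.305
Q = 2.40.

2.40 ± 0.305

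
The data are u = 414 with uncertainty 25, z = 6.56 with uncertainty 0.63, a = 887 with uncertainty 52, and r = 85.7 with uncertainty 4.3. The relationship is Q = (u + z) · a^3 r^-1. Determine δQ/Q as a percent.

19.2%

Let w = u + z = 421. δw = √(δu² + δz²) = √(625 + 0.397) = 25.0, so δw/w = 0.0595.
Q is then a monomial in w, a, r:
δQ/Q = √((δw/w)² + (3·δa/a)² + (-1·δr/r)²) = √(0.00354 + 0.0309 + 0.00252) = 0.192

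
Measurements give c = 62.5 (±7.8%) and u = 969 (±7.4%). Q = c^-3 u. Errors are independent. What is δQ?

Relative error in a monomial: (δQ/Q)² = Σ (nᵢ · δxᵢ/xᵢ)².
  (-3·δc/c)² = (-3×0.0780)² = 0.0548;  (1·δu/u)² = (1×0.0740)² = 0.00548
δQ/Q = √(0.0602) = 0.245
Q = 0.00397, so δQ = 0.245 × 0.00397 = 0.000974.

0.000974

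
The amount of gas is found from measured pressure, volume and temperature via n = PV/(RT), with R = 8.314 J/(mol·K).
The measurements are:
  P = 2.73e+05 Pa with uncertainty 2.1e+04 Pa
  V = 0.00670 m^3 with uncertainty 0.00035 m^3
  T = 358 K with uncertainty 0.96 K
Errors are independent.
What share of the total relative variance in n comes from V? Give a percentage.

(δn/n)² = (1·δP/P)² + (1·δV/V)² + (-1·δT/T)²
  P term: (1×0.0769)² = 0.00592
  V term: (1×0.0522)² = 0.00273
  T term: (-1×0.00268)² = 7.19e-06
Total = 0.00865. Share from V = 0.00273/0.00865 = 0.315.

31.5%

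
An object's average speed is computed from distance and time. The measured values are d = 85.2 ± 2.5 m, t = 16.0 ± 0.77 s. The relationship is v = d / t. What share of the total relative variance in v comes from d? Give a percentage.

27.1%

(δv/v)² = (1·δd/d)² + (-1·δt/t)²
  d term: (1×0.0293)² = 0.000861
  t term: (-1×0.0481)² = 0.00232
Total = 0.00318. Share from d = 0.000861/0.00318 = 0.271.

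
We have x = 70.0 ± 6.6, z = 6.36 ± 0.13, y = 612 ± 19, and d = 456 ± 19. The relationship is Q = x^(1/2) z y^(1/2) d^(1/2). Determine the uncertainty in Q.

1620

Since Q is a product/quotient, work with relative uncertainties:
  (½·δx/x)² = (0.5×0.0943)² = 0.00222;  (1·δz/z)² = (1×0.0204)² = 0.000418;  (½·δy/y)² = (0.5×0.0310)² = 0.000241;  (½·δd/d)² = (0.5×0.0417)² = 0.000434
δQ/Q = √(0.00332) = 0.0576
Q = 28100, so δQ = 0.0576 × 28100 = 1620.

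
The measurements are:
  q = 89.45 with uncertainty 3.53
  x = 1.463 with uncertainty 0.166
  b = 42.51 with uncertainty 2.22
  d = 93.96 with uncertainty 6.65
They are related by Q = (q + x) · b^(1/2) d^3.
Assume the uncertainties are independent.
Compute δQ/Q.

0.217

Let u = q + x = 90.91. δu = √(δq² + δx²) = √(12.5 + 0.0276) = 3.53, so δu/u = 0.0389.
Q is then a monomial in u, b, d:
δQ/Q = √((δu/u)² + (½·δb/b)² + (3·δd/d)²) = √(0.00151 + 0.000682 + 0.0451) = 0.217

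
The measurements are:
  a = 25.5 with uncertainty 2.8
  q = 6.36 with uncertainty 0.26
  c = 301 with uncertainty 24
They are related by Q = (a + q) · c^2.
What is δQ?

Let u = a + q = 31.9. δu = √(δa² + δq²) = √(7.84 + 0.0676) = 2.81, so δu/u = 0.0883.
Q is then a monomial in u, c:
δQ/Q = √((δu/u)² + (2·δc/c)²) = √(0.00779 + 0.0254) = 0.182
Q = 2.89e+06, so δQ = 0.182 × 2.89e+06 = 5.26e+05.

5.26e+05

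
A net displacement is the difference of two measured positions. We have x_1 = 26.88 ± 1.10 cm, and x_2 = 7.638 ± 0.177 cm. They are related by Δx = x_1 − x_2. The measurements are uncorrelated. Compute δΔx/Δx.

0.0579

Each term contributes (cᵢ δxᵢ)² to (δΔx)²:
  (δx_1)² = 1.21;  (δx_2)² = 0.0313
δΔx = √(1.24) = 1.11 cm
Δx = 19.24 cm, so δΔx/Δx = 1.11/19.24 = 0.0579.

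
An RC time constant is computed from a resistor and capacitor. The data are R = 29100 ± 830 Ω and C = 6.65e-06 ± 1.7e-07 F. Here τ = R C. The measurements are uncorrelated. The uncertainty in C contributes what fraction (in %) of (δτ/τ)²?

44.5%

(δτ/τ)² = (1·δR/R)² + (1·δC/C)²
  R term: (1×0.0285)² = 0.000814
  C term: (1×0.0256)² = 0.000654
Total = 0.00147. Share from C = 0.000654/0.00147 = 0.445.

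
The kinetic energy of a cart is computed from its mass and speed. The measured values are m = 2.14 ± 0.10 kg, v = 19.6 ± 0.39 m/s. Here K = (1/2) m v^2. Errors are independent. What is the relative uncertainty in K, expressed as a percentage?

For a monomial K ∝ m, v^2, fractional errors add in quadrature:
  (1·δm/m)² = (1×0.0467)² = 0.00218;  (2·δv/v)² = (2×0.0199)² = 0.00158
δK/K = √(0.00377) = 0.0614

6.14%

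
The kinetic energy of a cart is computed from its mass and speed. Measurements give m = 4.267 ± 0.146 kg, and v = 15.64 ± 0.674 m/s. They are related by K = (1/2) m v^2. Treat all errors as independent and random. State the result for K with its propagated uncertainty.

521.9 ± 48.4 J

Each factor contributes (exponent × relative error)² to (δK/K)²:
  (1·δm/m)² = (1×0.0342)² = 0.00117;  (2·δv/v)² = (2×0.0431)² = 0.00743
δK/K = √(0.00860) = 0.0927
K = 521.9 J, so δK = 0.0927 × 521.9 = 48.4 J.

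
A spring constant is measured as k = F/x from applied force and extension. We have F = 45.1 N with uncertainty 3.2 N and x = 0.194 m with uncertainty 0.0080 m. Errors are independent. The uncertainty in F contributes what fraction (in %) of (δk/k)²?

74.8%

(δk/k)² = (1·δF/F)² + (-1·δx/x)²
  F term: (1×0.0710)² = 0.00503
  x term: (-1×0.0412)² = 0.00170
Total = 0.00673. Share from F = 0.00503/0.00673 = 0.748.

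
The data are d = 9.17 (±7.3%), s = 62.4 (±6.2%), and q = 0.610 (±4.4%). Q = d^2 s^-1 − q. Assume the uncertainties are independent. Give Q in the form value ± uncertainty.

Let p = d^2·s^-1 = 1.35. δp/p = √((2·δd/d)² + (-1·δs/s)²) = √(0.0213 + 0.00384) = 0.159, so δp = 0.214.
Q = p − q: δQ = √(δp² + δq²) = √(0.0457 + 0.000720) = 0.215
Q = 0.738.

0.738 ± 0.215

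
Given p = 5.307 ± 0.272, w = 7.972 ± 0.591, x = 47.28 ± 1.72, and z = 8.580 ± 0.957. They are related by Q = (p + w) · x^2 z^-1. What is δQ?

491

Let u = p + w = 13.28. δu = √(δp² + δw²) = √(0.0740 + 0.349) = 0.651, so δu/u = 0.0490.
Q is then a monomial in u, x, z:
δQ/Q = √((δu/u)² + (2·δx/x)² + (-1·δz/z)²) = √(0.00240 + 0.00529 + 0.0124) = 0.142
Q = 3460, so δQ = 0.142 × 3460 = 491.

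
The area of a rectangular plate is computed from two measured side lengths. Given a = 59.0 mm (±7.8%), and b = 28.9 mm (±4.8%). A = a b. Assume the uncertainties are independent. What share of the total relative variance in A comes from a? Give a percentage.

72.5%

(δA/A)² = (1·δa/a)² + (1·δb/b)²
  a term: (1×0.0780)² = 0.00608
  b term: (1×0.0480)² = 0.00230
Total = 0.00839. Share from a = 0.00608/0.00839 = 0.725.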